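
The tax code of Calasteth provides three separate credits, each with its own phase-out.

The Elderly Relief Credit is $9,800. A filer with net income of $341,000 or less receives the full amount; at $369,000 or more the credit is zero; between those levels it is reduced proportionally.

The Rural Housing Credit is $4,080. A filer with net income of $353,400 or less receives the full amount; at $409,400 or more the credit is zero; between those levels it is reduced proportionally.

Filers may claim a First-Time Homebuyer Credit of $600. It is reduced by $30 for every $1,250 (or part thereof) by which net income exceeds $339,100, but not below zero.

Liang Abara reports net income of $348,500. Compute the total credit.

Elderly Relief Credit: $348,500 is $7,500 into a $28,000 phase-out range, leaving 20,500/28,000 of the credit: $9,800 × 20,500/28,000 = $7,175.
Rural Housing Credit: $348,500 is at or below the $353,400 threshold, so the full $4,080 applies.
First-Time Homebuyer Credit: income exceeds $339,100 by $9,400, which is 8 full-or-partial $1,250 increments; reduction = 8 × $30 = $240, leaving $360.
Total: $7,175 + $4,080 + $360 = $11,615.

$11,615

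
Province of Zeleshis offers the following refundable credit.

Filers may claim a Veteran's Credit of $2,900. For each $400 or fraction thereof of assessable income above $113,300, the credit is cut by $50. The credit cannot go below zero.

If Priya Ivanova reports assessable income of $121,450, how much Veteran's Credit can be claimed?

Veteran's Credit: income exceeds $113,300 by $8,150, which is 21 full-or-partial $400 increments; reduction = 21 × $50 = $1,050, leaving $1,850.

$1,850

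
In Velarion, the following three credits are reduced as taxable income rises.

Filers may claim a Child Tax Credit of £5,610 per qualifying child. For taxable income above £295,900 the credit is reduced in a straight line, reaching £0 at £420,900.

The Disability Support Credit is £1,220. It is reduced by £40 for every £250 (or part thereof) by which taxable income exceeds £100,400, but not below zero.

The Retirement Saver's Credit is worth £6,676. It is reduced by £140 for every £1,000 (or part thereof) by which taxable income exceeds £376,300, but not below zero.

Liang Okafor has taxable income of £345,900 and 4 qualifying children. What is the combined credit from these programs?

Child Tax Credit: base = 4 × £5,610 = £22,440. £345,900 is £50,000 into a £125,000 phase-out range, leaving 75,000/125,000 of the credit: £22,440 × 75,000/125,000 = £13,464.
Disability Support Credit: income exceeds £100,400 by £245,500 → 982 increments × £40 = £39,280 ≥ base, so the credit is £0.
Retirement Saver's Credit: £345,900 is at or below the £376,300 threshold, so the full £6,676 applies.
Total: £13,464 + £0 + £6,676 = £20,140.

£20,140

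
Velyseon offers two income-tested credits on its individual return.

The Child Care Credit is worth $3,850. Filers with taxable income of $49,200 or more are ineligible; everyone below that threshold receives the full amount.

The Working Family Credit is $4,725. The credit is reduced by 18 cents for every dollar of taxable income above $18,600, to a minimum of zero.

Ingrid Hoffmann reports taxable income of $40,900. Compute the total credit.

$4,561

Child Care Credit: $40,900 is below the $49,200 cutoff, so the full $3,850 applies.
Working Family Credit: 18% of the $22,300 excess over $18,600 is $4,014; credit = $4,725 − $4,014 = $711.
Total: $3,850 + $711 = $4,561.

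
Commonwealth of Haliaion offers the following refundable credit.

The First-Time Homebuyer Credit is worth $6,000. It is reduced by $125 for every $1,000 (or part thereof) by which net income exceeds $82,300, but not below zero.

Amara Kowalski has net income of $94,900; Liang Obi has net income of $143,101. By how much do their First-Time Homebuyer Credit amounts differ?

$4,375

Amara ($94,900): First-Time Homebuyer Credit: income exceeds $82,300 by $12,600, which is 13 full-or-partial $1,000 increments; reduction = 13 × $125 = $1,625, leaving $4,375.
Liang ($143,101): First-Time Homebuyer Credit: income exceeds $82,300 by $60,801 → 61 increments × $125 = $7,625 ≥ base, so the credit is $0.
Difference: |$4,375 − $0| = $4,375.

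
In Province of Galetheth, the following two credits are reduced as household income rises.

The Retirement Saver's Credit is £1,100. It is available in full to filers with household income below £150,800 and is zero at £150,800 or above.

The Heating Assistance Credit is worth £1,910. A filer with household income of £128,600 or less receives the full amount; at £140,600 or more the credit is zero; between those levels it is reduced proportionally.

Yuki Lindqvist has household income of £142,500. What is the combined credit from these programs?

Retirement Saver's Credit: £142,500 is below the £150,800 cutoff, so the full £1,100 applies.
Heating Assistance Credit: £142,500 is at or above £140,600, so the credit is £0.
Total: £1,100 + £0 = £1,100.

£1,100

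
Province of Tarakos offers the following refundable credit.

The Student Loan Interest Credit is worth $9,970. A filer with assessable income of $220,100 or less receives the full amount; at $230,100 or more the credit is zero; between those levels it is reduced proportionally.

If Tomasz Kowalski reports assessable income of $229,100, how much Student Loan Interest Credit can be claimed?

Student Loan Interest Credit: $229,100 is $9,000 into a $10,000 phase-out range, leaving 1,000/10,000 of the credit: $9,970 × 1,000/10,000 = $997.

$997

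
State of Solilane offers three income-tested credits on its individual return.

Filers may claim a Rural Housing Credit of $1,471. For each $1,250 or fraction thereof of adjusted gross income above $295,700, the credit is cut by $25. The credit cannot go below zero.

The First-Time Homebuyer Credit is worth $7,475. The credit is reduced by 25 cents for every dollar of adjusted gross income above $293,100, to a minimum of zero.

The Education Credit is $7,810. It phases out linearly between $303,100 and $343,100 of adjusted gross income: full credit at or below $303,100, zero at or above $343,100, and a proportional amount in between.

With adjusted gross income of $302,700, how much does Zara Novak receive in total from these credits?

Rural Housing Credit: income exceeds $295,700 by $7,000, which is 6 full-or-partial $1,250 increments; reduction = 6 × $25 = $150, leaving $1,321.
First-Time Homebuyer Credit: 25% of the $9,600 excess over $293,100 is $2,400; credit = $7,475 − $2,400 = $5,075.
Education Credit: $302,700 is at or below the $303,100 threshold, so the full $7,810 applies.
Total: $1,321 + $5,075 + $7,810 = $14,206.

$14,206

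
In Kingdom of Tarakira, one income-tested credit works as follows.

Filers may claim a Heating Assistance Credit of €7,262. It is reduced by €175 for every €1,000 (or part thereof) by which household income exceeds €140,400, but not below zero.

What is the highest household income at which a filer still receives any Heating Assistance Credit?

€181,400

After 41 increments the reduction is 41 × €175 = €7,175, leaving €87; one more increment wipes it out. Increment 41 ends at excess 41 × €1,000 = €41,000, so the highest qualifying income is €140,400 + €41,000 = €181,400.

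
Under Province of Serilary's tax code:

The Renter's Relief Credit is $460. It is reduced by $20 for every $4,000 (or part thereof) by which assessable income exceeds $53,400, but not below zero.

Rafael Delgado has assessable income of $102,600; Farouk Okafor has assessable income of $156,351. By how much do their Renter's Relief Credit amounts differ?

Rafael ($102,600): Renter's Relief Credit: income exceeds $53,400 by $49,200, which is 13 full-or-partial $4,000 increments; reduction = 13 × $20 = $260, leaving $200.
Farouk ($156,351): Renter's Relief Credit: income exceeds $53,400 by $102,951 → 26 increments × $20 = $520 ≥ base, so the credit is $0.
Difference: |$200 − $0| = $200.

$200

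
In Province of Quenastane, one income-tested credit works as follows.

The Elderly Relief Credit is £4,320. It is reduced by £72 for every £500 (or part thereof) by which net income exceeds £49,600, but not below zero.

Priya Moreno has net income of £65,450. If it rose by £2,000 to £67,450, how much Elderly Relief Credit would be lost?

At £65,450 — income exceeds £49,600 by £15,850, which is 32 full-or-partial £500 increments; reduction = 32 × £72 = £2,304, leaving £2,016.
At £67,450 — income exceeds £49,600 by £17,850, which is 36 full-or-partial £500 increments; reduction = 36 × £72 = £2,592, leaving £1,728.
Lost: £2,016 − £1,728 = £288.

£288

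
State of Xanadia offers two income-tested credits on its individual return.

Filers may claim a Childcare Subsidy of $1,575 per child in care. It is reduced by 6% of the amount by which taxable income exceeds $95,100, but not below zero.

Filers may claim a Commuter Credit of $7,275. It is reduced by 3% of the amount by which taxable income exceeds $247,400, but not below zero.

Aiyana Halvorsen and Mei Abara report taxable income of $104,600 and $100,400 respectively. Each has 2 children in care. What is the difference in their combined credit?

$252

Aiyana ($104,600): Childcare Subsidy: base = 2 × $1,575 = $3,150. 6% of the $9,500 excess over $95,100 is $570; credit = $3,150 − $570 = $2,580. Commuter Credit: $104,600 is at or below the $247,400 threshold, so the full $7,275 applies. total $2,580 + $7,275 = $9,855
Mei ($100,400): Childcare Subsidy: base = 2 × $1,575 = $3,150. 6% of the $5,300 excess over $95,100 is $318; credit = $3,150 − $318 = $2,832. Commuter Credit: $100,400 is at or below the $247,400 threshold, so the full $7,275 applies. total $2,832 + $7,275 = $10,107
Difference: |$9,855 − $10,107| = $252.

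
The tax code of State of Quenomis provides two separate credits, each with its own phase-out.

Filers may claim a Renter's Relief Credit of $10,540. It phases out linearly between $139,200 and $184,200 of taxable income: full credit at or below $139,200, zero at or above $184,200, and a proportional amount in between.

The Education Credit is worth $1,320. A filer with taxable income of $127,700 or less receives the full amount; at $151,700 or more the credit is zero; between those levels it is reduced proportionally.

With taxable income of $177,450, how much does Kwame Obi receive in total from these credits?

$1,581

Renter's Relief Credit: $177,450 is $38,250 into a $45,000 phase-out range, leaving 6,750/45,000 of the credit: $10,540 × 6,750/45,000 = $1,581.
Education Credit: $177,450 is at or above $151,700, so the credit is $0.
Total: $1,581 + $0 = $1,581.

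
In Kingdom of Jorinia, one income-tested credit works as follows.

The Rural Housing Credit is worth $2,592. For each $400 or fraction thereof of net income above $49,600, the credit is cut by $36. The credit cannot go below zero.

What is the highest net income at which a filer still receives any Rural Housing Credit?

$78,000

After 71 increments the reduction is 71 × $36 = $2,556, leaving $36; one more increment wipes it out. Increment 71 ends at excess 71 × $400 = $28,400, so the highest qualifying income is $49,600 + $28,400 = $78,000.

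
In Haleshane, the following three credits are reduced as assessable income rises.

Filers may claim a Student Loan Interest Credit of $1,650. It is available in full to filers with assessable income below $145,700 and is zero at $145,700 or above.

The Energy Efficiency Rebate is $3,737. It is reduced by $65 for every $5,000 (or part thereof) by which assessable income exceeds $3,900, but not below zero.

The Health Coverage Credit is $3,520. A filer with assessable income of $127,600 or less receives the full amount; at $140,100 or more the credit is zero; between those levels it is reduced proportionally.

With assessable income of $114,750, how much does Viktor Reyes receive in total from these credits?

$7,412

Student Loan Interest Credit: $114,750 is below the $145,700 cutoff, so the full $1,650 applies.
Energy Efficiency Rebate: income exceeds $3,900 by $110,850, which is 23 full-or-partial $5,000 increments; reduction = 23 × $65 = $1,495, leaving $2,242.
Health Coverage Credit: $114,750 is at or below the $127,600 threshold, so the full $3,520 applies.
Total: $1,650 + $2,242 + $3,520 = $7,412.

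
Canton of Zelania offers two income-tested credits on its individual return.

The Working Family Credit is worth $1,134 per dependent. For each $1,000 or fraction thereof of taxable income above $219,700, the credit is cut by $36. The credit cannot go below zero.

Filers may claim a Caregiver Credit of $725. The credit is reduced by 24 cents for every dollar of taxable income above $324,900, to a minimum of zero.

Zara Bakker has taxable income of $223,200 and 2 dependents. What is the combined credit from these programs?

$2,849

Working Family Credit: base = 2 × $1,134 = $2,268. income exceeds $219,700 by $3,500, which is 4 full-or-partial $1,000 increments; reduction = 4 × $36 = $144, leaving $2,124.
Caregiver Credit: $223,200 is at or below the $324,900 threshold, so the full $725 applies.
Total: $2,124 + $725 = $2,849.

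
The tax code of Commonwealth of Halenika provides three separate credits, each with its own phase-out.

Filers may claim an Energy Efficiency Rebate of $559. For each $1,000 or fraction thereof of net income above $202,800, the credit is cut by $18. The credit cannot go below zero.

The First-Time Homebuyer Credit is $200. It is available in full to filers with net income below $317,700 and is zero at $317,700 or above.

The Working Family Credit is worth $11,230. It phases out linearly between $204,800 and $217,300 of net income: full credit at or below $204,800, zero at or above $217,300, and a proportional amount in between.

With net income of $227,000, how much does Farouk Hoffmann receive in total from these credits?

Energy Efficiency Rebate: income exceeds $202,800 by $24,200, which is 25 full-or-partial $1,000 increments; reduction = 25 × $18 = $450, leaving $109.
First-Time Homebuyer Credit: $227,000 is below the $317,700 cutoff, so the full $200 applies.
Working Family Credit: $227,000 is at or above $217,300, so the credit is $0.
Total: $109 + $200 + $0 = $309.

$309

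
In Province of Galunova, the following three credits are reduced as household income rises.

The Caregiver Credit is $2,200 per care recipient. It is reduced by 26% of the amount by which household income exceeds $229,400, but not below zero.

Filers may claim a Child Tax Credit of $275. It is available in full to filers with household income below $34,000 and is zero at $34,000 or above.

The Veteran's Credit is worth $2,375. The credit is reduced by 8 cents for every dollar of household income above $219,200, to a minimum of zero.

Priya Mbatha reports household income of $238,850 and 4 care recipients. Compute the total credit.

$7,146

Caregiver Credit: base = 4 × $2,200 = $8,800. 26% of the $9,450 excess over $229,400 is $2,457; credit = $8,800 − $2,457 = $6,343.
Child Tax Credit: $238,850 meets or exceeds the $34,000 cutoff, so the credit is $0.
Veteran's Credit: 8% of the $19,650 excess over $219,200 is $1,572; credit = $2,375 − $1,572 = $803.
Total: $6,343 + $0 + $803 = $7,146.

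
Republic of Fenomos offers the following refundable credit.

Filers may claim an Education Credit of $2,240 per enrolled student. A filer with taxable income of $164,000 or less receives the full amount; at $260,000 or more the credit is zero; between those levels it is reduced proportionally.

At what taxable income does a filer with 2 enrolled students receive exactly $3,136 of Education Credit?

$192,800

Full credit = 2 × $2,240 = $4,480.
$3,136 is 3,136/4,480 of the full $4,480, so 1,344/4,480 of the $96,000 range has been used: income = $164,000 + $96,000 × 1,344/4,480 = $192,800.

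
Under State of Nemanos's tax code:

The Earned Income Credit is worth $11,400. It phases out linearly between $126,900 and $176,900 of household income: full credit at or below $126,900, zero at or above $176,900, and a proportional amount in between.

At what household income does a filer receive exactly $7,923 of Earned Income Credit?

$142,150

$7,923 is 7,923/11,400 of the full $11,400, so 3,477/11,400 of the $50,000 range has been used: income = $126,900 + $50,000 × 3,477/11,400 = $142,150.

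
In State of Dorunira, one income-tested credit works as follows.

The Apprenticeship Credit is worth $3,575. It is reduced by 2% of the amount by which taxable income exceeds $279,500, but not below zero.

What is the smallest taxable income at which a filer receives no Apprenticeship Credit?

$458,250

The credit falls by 2% of each dollar above $279,500, so it reaches zero when the excess is $3,575 / 2% = $178,750: income = $279,500 + $178,750 = $458,250.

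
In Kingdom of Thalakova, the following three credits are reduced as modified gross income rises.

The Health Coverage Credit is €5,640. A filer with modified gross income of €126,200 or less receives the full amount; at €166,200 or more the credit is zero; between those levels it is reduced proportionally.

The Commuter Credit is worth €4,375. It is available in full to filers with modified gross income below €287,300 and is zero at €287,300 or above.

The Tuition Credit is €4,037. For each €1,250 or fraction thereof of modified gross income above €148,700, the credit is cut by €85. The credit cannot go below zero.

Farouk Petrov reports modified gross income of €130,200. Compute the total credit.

Health Coverage Credit: €130,200 is €4,000 into a €40,000 phase-out range, leaving 36,000/40,000 of the credit: €5,640 × 36,000/40,000 = €5,076.
Commuter Credit: €130,200 is below the €287,300 cutoff, so the full €4,375 applies.
Tuition Credit: €130,200 is at or below the €148,700 threshold, so the full €4,037 applies.
Total: €5,076 + €4,375 + €4,037 = €13,488.

€13,488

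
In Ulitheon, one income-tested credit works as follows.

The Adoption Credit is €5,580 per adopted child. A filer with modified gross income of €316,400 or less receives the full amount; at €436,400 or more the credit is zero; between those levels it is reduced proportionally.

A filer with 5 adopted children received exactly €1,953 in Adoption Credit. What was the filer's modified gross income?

Full credit = 5 × €5,580 = €27,900.
€1,953 is 1,953/27,900 of the full €27,900, so 25,947/27,900 of the €120,000 range has been used: income = €316,400 + €120,000 × 25,947/27,900 = €428,000.

€428,000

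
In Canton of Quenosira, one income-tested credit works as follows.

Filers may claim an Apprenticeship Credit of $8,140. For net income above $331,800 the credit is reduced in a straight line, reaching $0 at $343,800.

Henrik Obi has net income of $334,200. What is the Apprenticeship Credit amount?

Apprenticeship Credit: $334,200 is $2,400 into a $12,000 phase-out range, leaving 9,600/12,000 of the credit: $8,140 × 9,600/12,000 = $6,512.

$6,512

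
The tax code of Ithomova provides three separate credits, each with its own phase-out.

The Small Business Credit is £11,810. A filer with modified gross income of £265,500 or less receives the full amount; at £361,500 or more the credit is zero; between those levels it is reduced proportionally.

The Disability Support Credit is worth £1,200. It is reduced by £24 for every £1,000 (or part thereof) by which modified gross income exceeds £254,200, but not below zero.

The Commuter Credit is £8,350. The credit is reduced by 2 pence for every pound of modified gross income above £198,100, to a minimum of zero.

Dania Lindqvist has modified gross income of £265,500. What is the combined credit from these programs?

£19,724

Small Business Credit: £265,500 is at or below the £265,500 threshold, so the full £11,810 applies.
Disability Support Credit: income exceeds £254,200 by £11,300, which is 12 full-or-partial £1,000 increments; reduction = 12 × £24 = £288, leaving £912.
Commuter Credit: 2% of the £67,400 excess over £198,100 is £1,348; credit = £8,350 − £1,348 = £7,002.
Total: £11,810 + £912 + £7,002 = £19,724.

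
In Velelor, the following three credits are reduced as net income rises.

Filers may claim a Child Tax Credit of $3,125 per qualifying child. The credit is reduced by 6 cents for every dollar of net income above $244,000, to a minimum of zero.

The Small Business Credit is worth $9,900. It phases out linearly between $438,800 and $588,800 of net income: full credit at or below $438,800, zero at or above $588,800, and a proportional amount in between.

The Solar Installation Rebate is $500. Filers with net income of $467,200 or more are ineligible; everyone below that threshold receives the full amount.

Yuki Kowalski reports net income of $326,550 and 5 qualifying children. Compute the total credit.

$21,072

Child Tax Credit: base = 5 × $3,125 = $15,625. 6% of the $82,550 excess over $244,000 is $4,953; credit = $15,625 − $4,953 = $10,672.
Small Business Credit: $326,550 is at or below the $438,800 threshold, so the full $9,900 applies.
Solar Installation Rebate: $326,550 is below the $467,200 cutoff, so the full $500 applies.
Total: $10,672 + $9,900 + $500 = $21,072.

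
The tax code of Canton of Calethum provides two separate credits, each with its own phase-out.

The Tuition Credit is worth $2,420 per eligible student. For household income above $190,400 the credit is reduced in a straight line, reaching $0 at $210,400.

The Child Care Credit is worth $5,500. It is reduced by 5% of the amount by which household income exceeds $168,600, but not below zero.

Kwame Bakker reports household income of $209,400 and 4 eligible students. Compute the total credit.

Tuition Credit: base = 4 × $2,420 = $9,680. $209,400 is $19,000 into a $20,000 phase-out range, leaving 1,000/20,000 of the credit: $9,680 × 1,000/20,000 = $484.
Child Care Credit: 5% of the $40,800 excess over $168,600 is $2,040; credit = $5,500 − $2,040 = $3,460.
Total: $484 + $3,460 = $3,944.

$3,944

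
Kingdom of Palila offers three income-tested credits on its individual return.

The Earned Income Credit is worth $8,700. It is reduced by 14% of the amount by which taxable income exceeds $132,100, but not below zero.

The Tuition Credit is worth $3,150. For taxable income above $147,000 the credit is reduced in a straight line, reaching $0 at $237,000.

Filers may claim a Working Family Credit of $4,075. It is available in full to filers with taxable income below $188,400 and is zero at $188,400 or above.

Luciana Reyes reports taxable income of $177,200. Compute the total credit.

$8,554

Earned Income Credit: 14% of the $45,100 excess over $132,100 is $6,314; credit = $8,700 − $6,314 = $2,386.
Tuition Credit: $177,200 is $30,200 into a $90,000 phase-out range, leaving 59,800/90,000 of the credit: $3,150 × 59,800/90,000 = $2,093.
Working Family Credit: $177,200 is below the $188,400 cutoff, so the full $4,075 applies.
Total: $2,386 + $2,093 + $4,075 = $8,554.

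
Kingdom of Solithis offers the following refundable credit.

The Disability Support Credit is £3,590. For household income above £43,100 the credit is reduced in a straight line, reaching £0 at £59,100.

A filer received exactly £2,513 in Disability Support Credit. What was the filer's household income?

£47,900

£2,513 is 2,513/3,590 of the full £3,590, so 1,077/3,590 of the £16,000 range has been used: income = £43,100 + £16,000 × 1,077/3,590 = £47,900.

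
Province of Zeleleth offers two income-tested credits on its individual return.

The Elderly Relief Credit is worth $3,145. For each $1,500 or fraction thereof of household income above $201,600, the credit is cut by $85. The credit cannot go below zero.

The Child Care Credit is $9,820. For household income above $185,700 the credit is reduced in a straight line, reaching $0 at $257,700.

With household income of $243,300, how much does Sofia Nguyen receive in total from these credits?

$2,729

Elderly Relief Credit: income exceeds $201,600 by $41,700, which is 28 full-or-partial $1,500 increments; reduction = 28 × $85 = $2,380, leaving $765.
Child Care Credit: $243,300 is $57,600 into a $72,000 phase-out range, leaving 14,400/72,000 of the credit: $9,820 × 14,400/72,000 = $1,964.
Total: $765 + $1,964 = $2,729.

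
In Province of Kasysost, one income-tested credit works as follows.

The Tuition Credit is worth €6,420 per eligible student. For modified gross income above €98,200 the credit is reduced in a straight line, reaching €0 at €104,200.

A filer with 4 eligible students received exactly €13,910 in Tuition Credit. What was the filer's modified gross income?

Full credit = 4 × €6,420 = €25,680.
€13,910 is 13,910/25,680 of the full €25,680, so 11,770/25,680 of the €6,000 range has been used: income = €98,200 + €6,000 × 11,770/25,680 = €100,950.

€100,950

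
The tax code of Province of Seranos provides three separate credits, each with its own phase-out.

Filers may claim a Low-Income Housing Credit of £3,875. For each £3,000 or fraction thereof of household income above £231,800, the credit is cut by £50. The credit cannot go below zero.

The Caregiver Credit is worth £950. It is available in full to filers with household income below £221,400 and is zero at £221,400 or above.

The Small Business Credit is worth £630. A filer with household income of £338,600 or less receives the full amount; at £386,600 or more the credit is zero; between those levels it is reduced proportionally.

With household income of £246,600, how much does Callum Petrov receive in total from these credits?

£4,255

Low-Income Housing Credit: income exceeds £231,800 by £14,800, which is 5 full-or-partial £3,000 increments; reduction = 5 × £50 = £250, leaving £3,625.
Caregiver Credit: £246,600 meets or exceeds the £221,400 cutoff, so the credit is £0.
Small Business Credit: £246,600 is at or below the £338,600 threshold, so the full £630 applies.
Total: £3,625 + £0 + £630 = £4,255.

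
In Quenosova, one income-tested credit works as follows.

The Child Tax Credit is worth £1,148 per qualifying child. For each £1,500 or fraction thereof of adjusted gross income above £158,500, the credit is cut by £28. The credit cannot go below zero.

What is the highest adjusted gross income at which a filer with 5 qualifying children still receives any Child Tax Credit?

Full credit = 5 × £1,148 = £5,740.
After 204 increments the reduction is 204 × £28 = £5,712, leaving £28; one more increment wipes it out. Increment 204 ends at excess 204 × £1,500 = £306,000, so the highest qualifying income is £158,500 + £306,000 = £464,500.

£464,500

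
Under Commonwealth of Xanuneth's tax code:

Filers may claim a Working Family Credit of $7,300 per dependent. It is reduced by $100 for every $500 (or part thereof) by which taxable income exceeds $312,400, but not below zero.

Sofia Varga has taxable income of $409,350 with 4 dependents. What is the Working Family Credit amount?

Working Family Credit: base = 4 × $7,300 = $29,200. income exceeds $312,400 by $96,950, which is 194 full-or-partial $500 increments; reduction = 194 × $100 = $19,400, leaving $9,800.

$9,800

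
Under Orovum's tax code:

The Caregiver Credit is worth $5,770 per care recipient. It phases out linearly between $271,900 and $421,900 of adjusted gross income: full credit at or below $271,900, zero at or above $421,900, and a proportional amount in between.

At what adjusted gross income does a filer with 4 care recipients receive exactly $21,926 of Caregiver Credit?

Full credit = 4 × $5,770 = $23,080.
$21,926 is 21,926/23,080 of the full $23,080, so 1,154/23,080 of the $150,000 range has been used: income = $271,900 + $150,000 × 1,154/23,080 = $279,400.

$279,400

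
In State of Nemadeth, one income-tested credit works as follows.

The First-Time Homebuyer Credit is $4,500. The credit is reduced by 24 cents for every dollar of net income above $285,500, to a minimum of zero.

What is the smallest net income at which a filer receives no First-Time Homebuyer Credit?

The credit falls by 24% of each dollar above $285,500, so it reaches zero when the excess is $4,500 / 24% = $18,750: income = $285,500 + $18,750 = $304,250.

$304,250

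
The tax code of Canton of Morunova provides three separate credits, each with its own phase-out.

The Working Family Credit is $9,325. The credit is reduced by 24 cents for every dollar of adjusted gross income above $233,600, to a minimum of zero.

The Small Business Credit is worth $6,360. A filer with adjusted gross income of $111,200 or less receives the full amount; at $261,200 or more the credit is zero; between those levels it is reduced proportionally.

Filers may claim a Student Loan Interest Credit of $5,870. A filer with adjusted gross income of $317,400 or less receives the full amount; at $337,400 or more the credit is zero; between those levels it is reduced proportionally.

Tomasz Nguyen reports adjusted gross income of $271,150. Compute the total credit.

Working Family Credit: 24% of the $37,550 excess over $233,600 is $9,012; credit = $9,325 − $9,012 = $313.
Small Business Credit: $271,150 is at or above $261,200, so the credit is $0.
Student Loan Interest Credit: $271,150 is at or below the $317,400 threshold, so the full $5,870 applies.
Total: $313 + $0 + $5,870 = $6,183.

$6,183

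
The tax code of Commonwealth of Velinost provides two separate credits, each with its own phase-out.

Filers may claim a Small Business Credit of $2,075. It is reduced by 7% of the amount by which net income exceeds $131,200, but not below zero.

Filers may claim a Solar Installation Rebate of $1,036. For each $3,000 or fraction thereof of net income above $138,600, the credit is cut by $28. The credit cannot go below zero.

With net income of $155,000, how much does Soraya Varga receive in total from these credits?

Small Business Credit: 7% of the $23,800 excess over $131,200 is $1,666; credit = $2,075 − $1,666 = $409.
Solar Installation Rebate: income exceeds $138,600 by $16,400, which is 6 full-or-partial $3,000 increments; reduction = 6 × $28 = $168, leaving $868.
Total: $409 + $868 = $1,277.

$1,277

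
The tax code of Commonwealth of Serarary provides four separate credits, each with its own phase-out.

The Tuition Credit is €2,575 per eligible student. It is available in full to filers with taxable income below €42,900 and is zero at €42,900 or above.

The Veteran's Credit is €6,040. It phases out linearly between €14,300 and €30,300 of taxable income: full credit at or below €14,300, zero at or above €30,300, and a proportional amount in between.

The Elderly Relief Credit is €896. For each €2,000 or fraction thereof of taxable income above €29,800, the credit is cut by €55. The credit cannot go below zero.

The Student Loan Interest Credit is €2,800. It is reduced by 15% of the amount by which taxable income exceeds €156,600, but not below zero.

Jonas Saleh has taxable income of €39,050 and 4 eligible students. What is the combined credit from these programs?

Tuition Credit: base = 4 × €2,575 = €10,300. €39,050 is below the €42,900 cutoff, so the full €10,300 applies.
Veteran's Credit: €39,050 is at or above €30,300, so the credit is €0.
Elderly Relief Credit: income exceeds €29,800 by €9,250, which is 5 full-or-partial €2,000 increments; reduction = 5 × €55 = €275, leaving €621.
Student Loan Interest Credit: €39,050 is at or below the €156,600 threshold, so the full €2,800 applies.
Total: €10,300 + €0 + €621 + €2,800 = €13,721.

€13,721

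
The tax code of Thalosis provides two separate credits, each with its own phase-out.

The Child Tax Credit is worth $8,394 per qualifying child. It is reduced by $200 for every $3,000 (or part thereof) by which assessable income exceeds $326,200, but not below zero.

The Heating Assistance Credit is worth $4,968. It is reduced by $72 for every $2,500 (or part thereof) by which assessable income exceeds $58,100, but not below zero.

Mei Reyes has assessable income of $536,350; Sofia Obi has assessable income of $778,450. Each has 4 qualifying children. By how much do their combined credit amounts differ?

$16,000

Mei ($536,350): Child Tax Credit: base = 4 × $8,394 = $33,576. income exceeds $326,200 by $210,150, which is 71 full-or-partial $3,000 increments; reduction = 71 × $200 = $14,200, leaving $19,376. Heating Assistance Credit: income exceeds $58,100 by $478,250 → 192 increments × $72 = $13,824 ≥ base, so the credit is $0. total $19,376 + $0 = $19,376
Sofia ($778,450): Child Tax Credit: base = 4 × $8,394 = $33,576. income exceeds $326,200 by $452,250, which is 151 full-or-partial $3,000 increments; reduction = 151 × $200 = $30,200, leaving $3,376. Heating Assistance Credit: income exceeds $58,100 by $720,350 → 289 increments × $72 = $20,808 ≥ base, so the credit is $0. total $3,376 + $0 = $3,376
Difference: |$19,376 − $3,376| = $16,000.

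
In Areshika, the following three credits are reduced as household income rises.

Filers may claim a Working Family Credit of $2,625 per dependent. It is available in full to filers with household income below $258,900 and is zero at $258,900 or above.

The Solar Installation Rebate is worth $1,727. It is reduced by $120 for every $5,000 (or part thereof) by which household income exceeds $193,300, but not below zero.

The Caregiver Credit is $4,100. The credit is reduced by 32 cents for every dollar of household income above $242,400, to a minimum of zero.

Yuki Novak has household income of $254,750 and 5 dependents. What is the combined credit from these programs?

$13,440

Working Family Credit: base = 5 × $2,625 = $13,125. $254,750 is below the $258,900 cutoff, so the full $13,125 applies.
Solar Installation Rebate: income exceeds $193,300 by $61,450, which is 13 full-or-partial $5,000 increments; reduction = 13 × $120 = $1,560, leaving $167.
Caregiver Credit: 32% of the $12,350 excess over $242,400 is $3,952; credit = $4,100 − $3,952 = $148.
Total: $13,125 + $167 + $148 = $13,440.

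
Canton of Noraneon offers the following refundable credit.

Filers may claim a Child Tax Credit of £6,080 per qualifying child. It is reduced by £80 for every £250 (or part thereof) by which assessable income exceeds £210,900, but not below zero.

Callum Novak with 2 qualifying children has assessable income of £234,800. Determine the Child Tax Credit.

£4,480

Child Tax Credit: base = 2 × £6,080 = £12,160. income exceeds £210,900 by £23,900, which is 96 full-or-partial £250 increments; reduction = 96 × £80 = £7,680, leaving £4,480.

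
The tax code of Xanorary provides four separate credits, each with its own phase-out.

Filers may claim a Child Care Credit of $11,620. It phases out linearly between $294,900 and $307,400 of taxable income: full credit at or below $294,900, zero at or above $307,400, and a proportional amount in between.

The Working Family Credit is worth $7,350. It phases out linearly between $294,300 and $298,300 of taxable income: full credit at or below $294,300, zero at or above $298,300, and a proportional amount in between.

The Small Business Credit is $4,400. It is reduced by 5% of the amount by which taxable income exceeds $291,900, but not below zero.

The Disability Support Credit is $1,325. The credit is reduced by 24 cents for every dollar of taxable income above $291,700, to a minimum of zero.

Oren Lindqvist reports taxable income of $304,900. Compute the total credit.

$6,074

Child Care Credit: $304,900 is $10,000 into a $12,500 phase-out range, leaving 2,500/12,500 of the credit: $11,620 × 2,500/12,500 = $2,324.
Working Family Credit: $304,900 is at or above $298,300, so the credit is $0.
Small Business Credit: 5% of the $13,000 excess over $291,900 is $650; credit = $4,400 − $650 = $3,750.
Disability Support Credit: 24% of the $13,200 excess over $291,700 is $3,168 ≥ base, so the credit is $0.
Total: $2,324 + $0 + $3,750 + $0 = $6,074.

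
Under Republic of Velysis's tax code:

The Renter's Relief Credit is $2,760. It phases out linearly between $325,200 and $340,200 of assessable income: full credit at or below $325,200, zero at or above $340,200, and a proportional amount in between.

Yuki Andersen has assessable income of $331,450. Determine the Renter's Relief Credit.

Renter's Relief Credit: $331,450 is $6,250 into a $15,000 phase-out range, leaving 8,750/15,000 of the credit: $2,760 × 8,750/15,000 = $1,610.

$1,610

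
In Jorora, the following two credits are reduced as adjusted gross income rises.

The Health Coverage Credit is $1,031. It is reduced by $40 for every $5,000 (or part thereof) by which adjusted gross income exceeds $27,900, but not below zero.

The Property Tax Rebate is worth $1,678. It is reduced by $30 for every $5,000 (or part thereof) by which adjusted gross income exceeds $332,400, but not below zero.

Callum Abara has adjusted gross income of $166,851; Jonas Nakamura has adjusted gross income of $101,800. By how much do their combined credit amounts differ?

$431

Callum ($166,851): Health Coverage Credit: income exceeds $27,900 by $138,951 → 28 increments × $40 = $1,120 ≥ base, so the credit is $0. Property Tax Rebate: $166,851 is at or below the $332,400 threshold, so the full $1,678 applies. total $0 + $1,678 = $1,678
Jonas ($101,800): Health Coverage Credit: income exceeds $27,900 by $73,900, which is 15 full-or-partial $5,000 increments; reduction = 15 × $40 = $600, leaving $431. Property Tax Rebate: $101,800 is at or below the $332,400 threshold, so the full $1,678 applies. total $431 + $1,678 = $2,109
Difference: |$1,678 − $2,109| = $431.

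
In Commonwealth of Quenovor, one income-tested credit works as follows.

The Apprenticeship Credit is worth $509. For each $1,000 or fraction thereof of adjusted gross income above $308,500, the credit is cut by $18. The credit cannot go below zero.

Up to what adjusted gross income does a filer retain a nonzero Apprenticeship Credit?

After 28 increments the reduction is 28 × $18 = $504, leaving $5; one more increment wipes it out. Increment 28 ends at excess 28 × $1,000 = $28,000, so the highest qualifying income is $308,500 + $28,000 = $336,500.

$336,500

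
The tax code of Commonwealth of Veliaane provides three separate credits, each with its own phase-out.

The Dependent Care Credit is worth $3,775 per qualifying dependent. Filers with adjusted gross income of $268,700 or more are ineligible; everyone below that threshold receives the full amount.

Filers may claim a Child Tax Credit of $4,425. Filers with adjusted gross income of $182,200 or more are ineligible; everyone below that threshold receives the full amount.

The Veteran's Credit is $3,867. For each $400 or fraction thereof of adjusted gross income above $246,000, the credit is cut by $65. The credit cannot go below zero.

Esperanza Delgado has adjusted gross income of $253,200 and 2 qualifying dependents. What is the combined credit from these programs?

$10,247

Dependent Care Credit: base = 2 × $3,775 = $7,550. $253,200 is below the $268,700 cutoff, so the full $7,550 applies.
Child Tax Credit: $253,200 meets or exceeds the $182,200 cutoff, so the credit is $0.
Veteran's Credit: income exceeds $246,000 by $7,200, which is 18 full-or-partial $400 increments; reduction = 18 × $65 = $1,170, leaving $2,697.
Total: $7,550 + $0 + $2,697 = $10,247.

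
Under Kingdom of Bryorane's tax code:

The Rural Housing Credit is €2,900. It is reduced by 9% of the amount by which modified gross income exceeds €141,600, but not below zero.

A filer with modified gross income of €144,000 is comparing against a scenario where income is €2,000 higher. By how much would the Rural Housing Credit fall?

At €144,000 — 9% of the €2,400 excess over €141,600 is €216; credit = €2,900 − €216 = €2,684.
At €146,000 — 9% of the €4,400 excess over €141,600 is €396; credit = €2,900 − €396 = €2,504.
Lost: €2,684 − €2,504 = €180.

€180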